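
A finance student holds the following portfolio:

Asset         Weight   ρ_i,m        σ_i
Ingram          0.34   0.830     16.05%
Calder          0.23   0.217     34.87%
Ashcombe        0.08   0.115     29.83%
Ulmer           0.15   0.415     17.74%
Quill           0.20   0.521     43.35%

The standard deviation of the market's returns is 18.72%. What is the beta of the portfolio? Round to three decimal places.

0.650

β_Ingram = 0.830 × 16.05% / 18.72% = 0.7116
β_Calder = 0.217 × 34.87% / 18.72% = 0.4042
β_Ashcombe = 0.115 × 29.83% / 18.72% = 0.1833
β_Ulmer = 0.415 × 17.74% / 18.72% = 0.3933
β_Quill = 0.521 × 43.35% / 18.72% = 1.2065
β_P = Σ w_i β_i = 0.34×0.7116 + 0.23×0.4042 + 0.08×0.1833 + 0.15×0.3933 + 0.20×1.2065 = 0.6499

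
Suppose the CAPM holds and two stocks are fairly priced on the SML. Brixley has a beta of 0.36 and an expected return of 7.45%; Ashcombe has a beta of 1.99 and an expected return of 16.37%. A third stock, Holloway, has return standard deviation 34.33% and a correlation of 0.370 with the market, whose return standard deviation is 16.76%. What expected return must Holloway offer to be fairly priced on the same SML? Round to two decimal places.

MRP = (16.37% − 7.45%) / (1.99 − 0.36) = 5.4724%
R_f = 7.45% − 0.36 × 5.4724% = 5.4799%
β_Holloway = ρ·σ_i/σ_m = 0.370 × 34.33 / 16.76 = 0.7579
E(R_Holloway) = R_f + β × MRP = 5.4799% + 0.7579 × 5.4724% = 9.63%

9.63%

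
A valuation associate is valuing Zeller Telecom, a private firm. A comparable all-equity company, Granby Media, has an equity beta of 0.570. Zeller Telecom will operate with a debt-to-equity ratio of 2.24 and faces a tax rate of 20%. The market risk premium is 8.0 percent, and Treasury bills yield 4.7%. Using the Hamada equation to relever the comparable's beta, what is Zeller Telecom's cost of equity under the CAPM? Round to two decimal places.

β_L = β_U × [1 + (1 − t)(D/E)] = 0.570 × [1 + (1 − 0.20) × 2.24]
    = 0.570 × [1 + 0.80 × 2.24] = 0.570 × 2.7920 = 1.5914
E(R) = R_f + β_L × MRP = 4.7% + 1.5914 × 8.0% = 17.43%

17.43%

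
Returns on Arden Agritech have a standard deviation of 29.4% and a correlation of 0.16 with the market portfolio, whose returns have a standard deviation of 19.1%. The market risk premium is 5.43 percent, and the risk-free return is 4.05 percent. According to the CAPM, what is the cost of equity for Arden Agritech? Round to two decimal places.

5.39%

β = ρ × σ_i / σ_m = 0.16 × 29.4% / 19.1% = 0.2463
E(R) = 4.05% + 0.2463 × 5.43% = 5.39%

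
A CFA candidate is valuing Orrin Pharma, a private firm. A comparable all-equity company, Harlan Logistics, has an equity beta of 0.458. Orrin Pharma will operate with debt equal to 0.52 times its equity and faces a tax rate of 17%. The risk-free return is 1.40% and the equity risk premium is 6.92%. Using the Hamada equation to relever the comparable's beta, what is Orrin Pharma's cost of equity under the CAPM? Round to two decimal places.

β_L = β_U × [1 + (1 − t)(D/E)] = 0.458 × [1 + (1 − 0.17) × 0.52]
    = 0.458 × [1 + 0.83 × 0.52] = 0.458 × 1.4316 = 0.6557
E(R) = R_f + β_L × MRP = 1.40% + 0.6557 × 6.92% = 5.94%

5.94%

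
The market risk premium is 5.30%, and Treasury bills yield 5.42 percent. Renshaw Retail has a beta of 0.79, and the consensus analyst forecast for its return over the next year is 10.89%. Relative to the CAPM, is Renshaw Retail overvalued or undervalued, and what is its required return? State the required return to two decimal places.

Undervalued; required return 9.61%

Required return = R_f + β·MRP = 5.42% + 0.79 × 5.30% = 9.61%
Forecast 10.89% > required 9.61% → the stock plots above the SML → undervalued.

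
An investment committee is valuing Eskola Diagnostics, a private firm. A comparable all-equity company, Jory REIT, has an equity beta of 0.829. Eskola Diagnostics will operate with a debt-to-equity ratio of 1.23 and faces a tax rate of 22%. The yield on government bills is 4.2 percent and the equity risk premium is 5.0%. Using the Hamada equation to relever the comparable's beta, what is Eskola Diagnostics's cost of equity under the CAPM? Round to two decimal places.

β_L = β_U × [1 + (1 − t)(D/E)] = 0.829 × [1 + (1 − 0.22) × 1.23]
    = 0.829 × [1 + 0.78 × 1.23] = 0.829 × 1.9594 = 1.6243
E(R) = R_f + β_L × MRP = 4.2% + 1.6243 × 5.0% = 12.32%

12.32%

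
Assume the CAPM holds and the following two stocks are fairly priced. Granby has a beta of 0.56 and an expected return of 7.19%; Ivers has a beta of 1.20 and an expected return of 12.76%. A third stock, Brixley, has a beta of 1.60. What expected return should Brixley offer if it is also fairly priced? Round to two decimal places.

MRP (SML slope) = (12.76% − 7.19%) / (1.20 − 0.56) = 5.57% / 0.64 = 8.7031%
R_f (intercept) = 7.19% − 0.56 × 8.7031% = 2.3163%
E(R_Brixley) = R_f + β × MRP = 2.3163% + 1.60 × 8.7031% = 16.24%

16.24%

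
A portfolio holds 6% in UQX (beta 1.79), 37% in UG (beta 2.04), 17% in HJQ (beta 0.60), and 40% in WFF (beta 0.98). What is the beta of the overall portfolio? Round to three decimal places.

β_P = Σ w_i β_i = 0.06×1.79 + 0.37×2.04 + 0.17×0.60 + 0.40×0.98 = 1.3562

1.356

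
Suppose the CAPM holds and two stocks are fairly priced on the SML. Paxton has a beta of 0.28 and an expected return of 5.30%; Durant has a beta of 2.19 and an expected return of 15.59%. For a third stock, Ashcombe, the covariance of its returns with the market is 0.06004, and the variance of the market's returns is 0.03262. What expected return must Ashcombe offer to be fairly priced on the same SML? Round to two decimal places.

13.71%

MRP = (15.59% − 5.30%) / (2.19 − 0.28) = 5.3874%
R_f = 5.30% − 0.28 × 5.3874% = 3.7915%
β_Ashcombe = Cov / Var(R_m) = 0.06004 / 0.03262 = 1.8406
E(R_Ashcombe) = R_f + β × MRP = 3.7915% + 1.8406 × 5.3874% = 13.71%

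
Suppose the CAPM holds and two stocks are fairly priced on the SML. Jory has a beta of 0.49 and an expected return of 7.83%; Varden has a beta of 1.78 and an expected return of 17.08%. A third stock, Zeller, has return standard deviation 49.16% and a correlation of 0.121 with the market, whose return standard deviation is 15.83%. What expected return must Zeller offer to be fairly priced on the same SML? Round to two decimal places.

MRP = (17.08% − 7.83%) / (1.78 − 0.49) = 7.1705%
R_f = 7.83% − 0.49 × 7.1705% = 4.3165%
β_Zeller = ρ·σ_i/σ_m = 0.121 × 49.16 / 15.83 = 0.3758
E(R_Zeller) = R_f + β × MRP = 4.3165% + 0.3758 × 7.1705% = 7.01%

7.01%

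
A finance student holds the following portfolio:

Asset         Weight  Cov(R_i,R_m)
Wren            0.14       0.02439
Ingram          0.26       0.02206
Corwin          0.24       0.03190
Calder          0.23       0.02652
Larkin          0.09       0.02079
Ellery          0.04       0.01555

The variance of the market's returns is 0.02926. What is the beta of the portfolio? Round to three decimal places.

0.868

β_Wren = 0.02439 / 0.02926 = 0.8336
β_Ingram = 0.02206 / 0.02926 = 0.7539
β_Corwin = 0.03190 / 0.02926 = 1.0902
β_Calder = 0.02652 / 0.02926 = 0.9064
β_Larkin = 0.02079 / 0.02926 = 0.7105
β_Ellery = 0.01555 / 0.02926 = 0.5314
β_P = Σ w_i β_i = 0.14×0.8336 + 0.26×0.7539 + 0.24×1.0902 + 0.23×0.9064 + 0.09×0.7105 + 0.04×0.5314 = 0.8680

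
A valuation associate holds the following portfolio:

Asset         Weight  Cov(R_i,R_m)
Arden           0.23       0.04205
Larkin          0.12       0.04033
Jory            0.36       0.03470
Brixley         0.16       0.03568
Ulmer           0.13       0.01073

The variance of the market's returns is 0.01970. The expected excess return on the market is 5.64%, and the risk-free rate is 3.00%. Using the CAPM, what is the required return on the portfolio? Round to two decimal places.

β_Arden = 0.04205 / 0.01970 = 2.1345
β_Larkin = 0.04033 / 0.01970 = 2.0472
β_Jory = 0.03470 / 0.01970 = 1.7614
β_Brixley = 0.03568 / 0.01970 = 1.8112
β_Ulmer = 0.01073 / 0.01970 = 0.5447
β_P = Σ w_i β_i = 0.23×2.1345 + 0.12×2.0472 + 0.36×1.7614 + 0.16×1.8112 + 0.13×0.5447 = 1.7313
E(R_P) = R_f + β_P × MRP = 3.00% + 1.7313 × 5.64% = 12.76%

12.76%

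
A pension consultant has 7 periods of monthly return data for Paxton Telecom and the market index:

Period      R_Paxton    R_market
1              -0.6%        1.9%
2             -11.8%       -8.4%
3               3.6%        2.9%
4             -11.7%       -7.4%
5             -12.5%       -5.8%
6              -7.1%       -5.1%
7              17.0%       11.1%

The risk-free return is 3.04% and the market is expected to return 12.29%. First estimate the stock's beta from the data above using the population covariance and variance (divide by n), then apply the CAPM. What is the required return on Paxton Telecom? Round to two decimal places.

Mean R_i = (-0.6 − 11.8 + 3.6 − 11.7 − 12.5 − 7.1 + 17.0) / 7 = -3.3000%
Mean R_m = (1.9 − 8.4 + 2.9 − 7.4 − 5.8 − 5.1 + 11.1) / 7 = -1.5429%
Σ(R_i − R̄_i)(R_m − R̄_m) = 456.7700  ⇒  Cov = 456.7700 / 7 = 65.2529
Σ(R_m − R̄_m)² = 303.5371  ⇒  Var(R_m) = 303.5371 / 7 = 43.3624
β = Cov / Var(R_m) = 65.2529 / 43.3624 = 1.5048
MRP = 12.29% − 3.04% = 9.25%
E(R) = R_f + β × MRP = 3.04% + 1.5048 × 9.25% = 16.96%

16.96%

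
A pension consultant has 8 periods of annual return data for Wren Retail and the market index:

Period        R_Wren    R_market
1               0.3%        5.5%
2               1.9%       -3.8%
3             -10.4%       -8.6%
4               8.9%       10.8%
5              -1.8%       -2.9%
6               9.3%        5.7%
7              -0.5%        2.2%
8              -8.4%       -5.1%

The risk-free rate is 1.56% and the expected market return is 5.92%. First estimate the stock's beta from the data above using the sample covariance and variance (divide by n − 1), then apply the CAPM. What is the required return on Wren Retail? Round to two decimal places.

5.56%

Mean R_i = (0.3 + 1.9 − 10.4 + 8.9 − 1.8 + 9.3 − 0.5 − 8.4) / 8 = -0.0875%
Mean R_m = (5.5 − 3.8 − 8.6 + 10.8 − 2.9 + 5.7 + 2.2 − 5.1) / 8 = 0.4750%
Σ(R_i − R̄_i)(R_m − R̄_m) = 280.2925  ⇒  Cov = 280.2925 / 7 = 40.0418
Σ(R_m − R̄_m)² = 305.2350  ⇒  Var(R_m) = 305.2350 / 7 = 43.6050
β = Cov / Var(R_m) = 40.0418 / 43.6050 = 0.9183
MRP = 5.92% − 1.56% = 4.36%
E(R) = R_f + β × MRP = 1.56% + 0.9183 × 4.36% = 5.56%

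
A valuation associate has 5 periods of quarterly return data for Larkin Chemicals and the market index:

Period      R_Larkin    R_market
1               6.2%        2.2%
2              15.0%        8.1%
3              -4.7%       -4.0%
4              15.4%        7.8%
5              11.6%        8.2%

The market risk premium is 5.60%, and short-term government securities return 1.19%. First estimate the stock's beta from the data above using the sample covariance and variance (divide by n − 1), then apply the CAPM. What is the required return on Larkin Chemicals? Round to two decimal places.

Mean R_i = (6.2 + 15.0 − 4.7 + 15.4 + 11.6) / 5 = 8.7000%
Mean R_m = (2.2 + 8.1 − 4.0 + 7.8 + 8.2) / 5 = 4.4600%
Σ(R_i − R̄_i)(R_m − R̄_m) = 175.1700  ⇒  Cov = 175.1700 / 4 = 43.7925
Σ(R_m − R̄_m)² = 115.0720  ⇒  Var(R_m) = 115.0720 / 4 = 28.7680
β = Cov / Var(R_m) = 43.7925 / 28.7680 = 1.5223
E(R) = R_f + β × MRP = 1.19% + 1.5223 × 5.60% = 9.71%

9.71%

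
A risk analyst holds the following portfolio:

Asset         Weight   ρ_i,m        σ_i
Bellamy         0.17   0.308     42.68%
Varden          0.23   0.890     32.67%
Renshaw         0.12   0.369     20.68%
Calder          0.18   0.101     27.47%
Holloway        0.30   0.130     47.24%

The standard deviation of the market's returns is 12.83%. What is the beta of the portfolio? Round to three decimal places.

0.949

β_Bellamy = 0.308 × 42.68% / 12.83% = 1.0246
β_Varden = 0.890 × 32.67% / 12.83% = 2.2663
β_Renshaw = 0.369 × 20.68% / 12.83% = 0.5948
β_Calder = 0.101 × 27.47% / 12.83% = 0.2162
β_Holloway = 0.130 × 47.24% / 12.83% = 0.4787
β_P = Σ w_i β_i = 0.17×1.0246 + 0.23×2.2663 + 0.12×0.5948 + 0.18×0.2162 + 0.30×0.4787 = 0.9493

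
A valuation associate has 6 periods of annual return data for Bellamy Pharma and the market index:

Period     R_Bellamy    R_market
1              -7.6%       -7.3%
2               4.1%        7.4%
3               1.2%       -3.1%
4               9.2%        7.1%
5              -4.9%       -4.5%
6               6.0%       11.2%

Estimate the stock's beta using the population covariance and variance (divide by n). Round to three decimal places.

Mean R_i = (-7.6 + 4.1 + 1.2 + 9.2 − 4.9 + 6.0) / 6 = 1.3333%
Mean R_m = (-7.3 + 7.4 − 3.1 + 7.1 − 4.5 + 11.2) / 6 = 1.8000%
Σ(R_i − R̄_i)(R_m − R̄_m) = 222.2700  ⇒  Cov = 222.2700 / 6 = 37.0450
Σ(R_m − R̄_m)² = 294.3200  ⇒  Var(R_m) = 294.3200 / 6 = 49.0533
β = Cov / Var(R_m) = 37.0450 / 49.0533 = 0.7552

0.755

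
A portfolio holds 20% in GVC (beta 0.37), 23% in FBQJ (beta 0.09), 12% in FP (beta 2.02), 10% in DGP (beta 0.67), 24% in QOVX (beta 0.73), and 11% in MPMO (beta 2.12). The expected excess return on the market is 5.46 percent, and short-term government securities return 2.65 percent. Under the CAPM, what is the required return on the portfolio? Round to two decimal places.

7.09%

β_P = Σ w_i β_i = 0.20×0.37 + 0.23×0.09 + 0.12×2.02 + 0.10×0.67 + 0.24×0.73 + 0.11×2.12 = 0.8125
E(R_P) = R_f + β_P × MRP = 2.65% + 0.8125 × 5.46% = 7.09%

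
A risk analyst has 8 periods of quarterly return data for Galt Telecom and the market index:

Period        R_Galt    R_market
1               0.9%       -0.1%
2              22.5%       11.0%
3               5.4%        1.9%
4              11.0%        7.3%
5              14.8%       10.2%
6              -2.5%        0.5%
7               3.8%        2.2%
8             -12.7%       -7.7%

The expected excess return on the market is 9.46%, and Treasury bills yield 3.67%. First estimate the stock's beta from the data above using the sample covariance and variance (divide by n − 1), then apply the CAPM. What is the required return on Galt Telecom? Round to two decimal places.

Mean R_i = (0.9 + 22.5 + 5.4 + 11.0 + 14.8 − 2.5 + 3.8 − 12.7) / 8 = 5.4000%
Mean R_m = (-0.1 + 11.0 + 1.9 + 7.3 + 10.2 + 0.5 + 2.2 − 7.7) / 8 = 3.1625%
Σ(R_i − R̄_i)(R_m − R̄_m) = 457.2100  ⇒  Cov = 457.2100 / 7 = 65.3157
Σ(R_m − R̄_m)² = 266.3188  ⇒  Var(R_m) = 266.3188 / 7 = 38.0455
β = Cov / Var(R_m) = 65.3157 / 38.0455 = 1.7168
E(R) = R_f + β × MRP = 3.67% + 1.7168 × 9.46% = 19.91%

19.91%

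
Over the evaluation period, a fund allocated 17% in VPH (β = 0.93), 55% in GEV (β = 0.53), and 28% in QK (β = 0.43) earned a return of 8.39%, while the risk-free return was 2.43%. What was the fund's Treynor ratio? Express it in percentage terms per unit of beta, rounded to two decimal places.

10.46%

β_P = 0.17×0.93 + 0.55×0.53 + 0.28×0.43 = 0.5700
Treynor = (R_P − R_f) / β_P = (8.39% − 2.43%) / 0.5700 = 5.96% / 0.5700 = 10.46%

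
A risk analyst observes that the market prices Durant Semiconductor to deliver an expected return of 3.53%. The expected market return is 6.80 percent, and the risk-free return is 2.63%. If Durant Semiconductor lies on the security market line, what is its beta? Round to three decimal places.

0.216

MRP = 6.80% − 2.63% = 4.17%
β = (E(R) − R_f) / MRP = (3.53% − 2.63%) / 4.17% = 0.90% / 4.17% = 0.216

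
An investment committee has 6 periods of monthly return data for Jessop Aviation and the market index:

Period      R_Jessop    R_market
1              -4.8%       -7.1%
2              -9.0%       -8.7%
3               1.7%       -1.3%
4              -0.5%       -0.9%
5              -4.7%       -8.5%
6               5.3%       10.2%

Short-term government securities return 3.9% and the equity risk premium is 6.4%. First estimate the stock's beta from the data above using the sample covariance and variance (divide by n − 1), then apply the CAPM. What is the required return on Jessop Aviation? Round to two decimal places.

Mean R_i = (-4.8 − 9.0 + 1.7 − 0.5 − 4.7 + 5.3) / 6 = -2.0000%
Mean R_m = (-7.1 − 8.7 − 1.3 − 0.9 − 8.5 + 10.2) / 6 = -2.7167%
Σ(R_i − R̄_i)(R_m − R̄_m) = 172.0300  ⇒  Cov = 172.0300 / 5 = 34.4060
Σ(R_m − R̄_m)² = 260.6083  ⇒  Var(R_m) = 260.6083 / 5 = 52.1217
β = Cov / Var(R_m) = 34.4060 / 52.1217 = 0.6601
E(R) = R_f + β × MRP = 3.9% + 0.6601 × 6.4% = 8.12%

8.12%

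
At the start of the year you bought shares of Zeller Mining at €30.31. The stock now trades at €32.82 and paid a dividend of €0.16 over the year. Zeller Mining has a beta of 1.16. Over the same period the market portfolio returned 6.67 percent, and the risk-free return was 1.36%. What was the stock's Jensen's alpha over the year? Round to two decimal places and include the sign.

Realised HPR = (P1 + D1 − P0) / P0 = (32.82 + 0.16 − 30.31) / 30.31 = 2.67 / 30.31 = 8.8090%
MRP = 6.67% − 1.36% = 5.31%
CAPM required = R_f + β·MRP = 1.36% + 1.16 × 5.31% = 7.5196%
α = realised − required = 8.8090% − 7.5196% = +1.29%

+1.29%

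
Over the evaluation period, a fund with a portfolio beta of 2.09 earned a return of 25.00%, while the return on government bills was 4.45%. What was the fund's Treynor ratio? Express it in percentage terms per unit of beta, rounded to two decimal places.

Treynor = (R_P − R_f) / β_P = (25.00% − 4.45%) / 2.0900 = 20.55% / 2.0900 = 9.83%

9.83%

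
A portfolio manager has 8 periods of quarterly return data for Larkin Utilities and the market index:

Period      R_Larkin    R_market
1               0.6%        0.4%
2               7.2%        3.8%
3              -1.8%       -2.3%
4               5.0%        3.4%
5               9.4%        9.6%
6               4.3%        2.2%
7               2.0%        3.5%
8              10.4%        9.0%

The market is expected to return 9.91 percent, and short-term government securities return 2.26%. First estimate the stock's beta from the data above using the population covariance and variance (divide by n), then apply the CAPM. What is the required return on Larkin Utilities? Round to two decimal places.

9.88%

Mean R_i = (0.6 + 7.2 − 1.8 + 5.0 + 9.4 + 4.3 + 2.0 + 10.4) / 8 = 4.6375%
Mean R_m = (0.4 + 3.8 − 2.3 + 3.4 + 9.6 + 2.2 + 3.5 + 9.0) / 8 = 3.7000%
Σ(R_i − R̄_i)(R_m − R̄_m) = 111.7700  ⇒  Cov = 111.7700 / 8 = 13.9713
Σ(R_m − R̄_m)² = 112.1800  ⇒  Var(R_m) = 112.1800 / 8 = 14.0225
β = Cov / Var(R_m) = 13.9713 / 14.0225 = 0.9963
MRP = 9.91% − 2.26% = 7.65%
E(R) = R_f + β × MRP = 2.26% + 0.9963 × 7.65% = 9.88%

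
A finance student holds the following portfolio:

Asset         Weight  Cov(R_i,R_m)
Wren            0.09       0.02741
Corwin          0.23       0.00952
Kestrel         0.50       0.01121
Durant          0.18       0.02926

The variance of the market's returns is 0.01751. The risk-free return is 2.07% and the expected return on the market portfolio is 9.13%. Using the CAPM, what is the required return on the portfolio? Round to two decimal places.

8.33%

β_Wren = 0.02741 / 0.01751 = 1.5654
β_Corwin = 0.00952 / 0.01751 = 0.5437
β_Kestrel = 0.01121 / 0.01751 = 0.6402
β_Durant = 0.02926 / 0.01751 = 1.6710
β_P = Σ w_i β_i = 0.09×1.5654 + 0.23×0.5437 + 0.50×0.6402 + 0.18×1.6710 = 0.8868
MRP = 9.13% − 2.07% = 7.06%
E(R_P) = R_f + β_P × MRP = 2.07% + 0.8868 × 7.06% = 8.33%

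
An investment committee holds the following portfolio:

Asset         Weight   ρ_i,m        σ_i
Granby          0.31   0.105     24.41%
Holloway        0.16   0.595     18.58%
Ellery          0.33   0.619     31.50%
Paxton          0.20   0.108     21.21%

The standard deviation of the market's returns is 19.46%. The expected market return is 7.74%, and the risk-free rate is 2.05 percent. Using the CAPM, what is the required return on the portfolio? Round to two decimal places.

4.81%

β_Granby = 0.105 × 24.41% / 19.46% = 0.1317
β_Holloway = 0.595 × 18.58% / 19.46% = 0.5681
β_Ellery = 0.619 × 31.50% / 19.46% = 1.0020
β_Paxton = 0.108 × 21.21% / 19.46% = 0.1177
β_P = Σ w_i β_i = 0.31×0.1317 + 0.16×0.5681 + 0.33×1.0020 + 0.20×0.1177 = 0.4859
MRP = 7.74% − 2.05% = 5.69%
E(R_P) = R_f + β_P × MRP = 2.05% + 0.4859 × 5.69% = 4.81%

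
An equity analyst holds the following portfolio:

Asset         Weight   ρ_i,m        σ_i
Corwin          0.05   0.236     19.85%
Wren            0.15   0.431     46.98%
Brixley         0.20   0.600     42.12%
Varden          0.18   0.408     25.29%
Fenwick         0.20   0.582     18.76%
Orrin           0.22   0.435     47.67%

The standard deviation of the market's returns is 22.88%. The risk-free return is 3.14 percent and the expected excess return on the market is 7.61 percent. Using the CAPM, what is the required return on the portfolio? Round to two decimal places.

8.77%

β_Corwin = 0.236 × 19.85% / 22.88% = 0.2047
β_Wren = 0.431 × 46.98% / 22.88% = 0.8850
β_Brixley = 0.600 × 42.12% / 22.88% = 1.1045
β_Varden = 0.408 × 25.29% / 22.88% = 0.4510
β_Fenwick = 0.582 × 18.76% / 22.88% = 0.4772
β_Orrin = 0.435 × 47.67% / 22.88% = 0.9063
β_P = Σ w_i β_i = 0.05×0.2047 + 0.15×0.8850 + 0.20×1.1045 + 0.18×0.4510 + 0.20×0.4772 + 0.22×0.9063 = 0.7399
E(R_P) = R_f + β_P × MRP = 3.14% + 0.7399 × 7.61% = 8.77%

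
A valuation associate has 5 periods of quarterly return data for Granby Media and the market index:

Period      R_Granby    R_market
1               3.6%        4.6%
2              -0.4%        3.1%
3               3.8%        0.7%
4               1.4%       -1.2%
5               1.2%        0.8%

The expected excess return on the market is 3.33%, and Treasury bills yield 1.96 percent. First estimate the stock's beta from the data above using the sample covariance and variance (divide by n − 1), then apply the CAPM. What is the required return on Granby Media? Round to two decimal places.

Mean R_i = (3.6 − 0.4 + 3.8 + 1.4 + 1.2) / 5 = 1.9200%
Mean R_m = (4.6 + 3.1 + 0.7 − 1.2 + 0.8) / 5 = 1.6000%
Σ(R_i − R̄_i)(R_m − R̄_m) = 1.9000  ⇒  Cov = 1.9000 / 4 = 0.4750
Σ(R_m − R̄_m)² = 20.5400  ⇒  Var(R_m) = 20.5400 / 4 = 5.1350
β = Cov / Var(R_m) = 0.4750 / 5.1350 = 0.0925
E(R) = R_f + β × MRP = 1.96% + 0.0925 × 3.33% = 2.27%

2.27%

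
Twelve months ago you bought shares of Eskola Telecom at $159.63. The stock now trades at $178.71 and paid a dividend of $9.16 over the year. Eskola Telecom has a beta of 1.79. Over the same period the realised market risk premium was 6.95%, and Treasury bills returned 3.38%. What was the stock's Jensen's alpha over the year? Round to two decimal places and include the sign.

+1.87%

Realised HPR = (P1 + D1 − P0) / P0 = (178.71 + 9.16 − 159.63) / 159.63 = 28.24 / 159.63 = 17.6909%
CAPM required = R_f + β·MRP = 3.38% + 1.79 × 6.95% = 15.8205%
α = realised − required = 17.6909% − 15.8205% = +1.87%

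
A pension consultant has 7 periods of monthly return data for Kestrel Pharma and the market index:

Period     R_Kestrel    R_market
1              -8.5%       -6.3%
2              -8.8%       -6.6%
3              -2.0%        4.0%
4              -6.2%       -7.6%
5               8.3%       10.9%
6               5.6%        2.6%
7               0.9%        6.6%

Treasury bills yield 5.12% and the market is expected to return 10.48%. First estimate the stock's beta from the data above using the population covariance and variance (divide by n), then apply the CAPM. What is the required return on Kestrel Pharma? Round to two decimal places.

9.54%

Mean R_i = (-8.5 − 8.8 − 2.0 − 6.2 + 8.3 + 5.6 + 0.9) / 7 = -1.5286%
Mean R_m = (-6.3 − 6.6 + 4.0 − 7.6 + 10.9 + 2.6 + 6.6) / 7 = 0.5143%
Σ(R_i − R̄_i)(R_m − R̄_m) = 267.2229  ⇒  Cov = 267.2229 / 7 = 38.1747
Σ(R_m − R̄_m)² = 324.2886  ⇒  Var(R_m) = 324.2886 / 7 = 46.3269
β = Cov / Var(R_m) = 38.1747 / 46.3269 = 0.8240
MRP = 10.48% − 5.12% = 5.36%
E(R) = R_f + β × MRP = 5.12% + 0.8240 × 5.36% = 9.54%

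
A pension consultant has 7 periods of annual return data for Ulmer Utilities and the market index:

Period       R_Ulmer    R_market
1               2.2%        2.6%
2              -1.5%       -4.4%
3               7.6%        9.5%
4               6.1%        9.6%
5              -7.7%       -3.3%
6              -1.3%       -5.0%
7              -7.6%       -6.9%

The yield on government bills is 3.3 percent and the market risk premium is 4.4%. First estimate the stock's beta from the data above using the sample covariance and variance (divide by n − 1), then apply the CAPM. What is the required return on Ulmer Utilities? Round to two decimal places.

6.74%

Mean R_i = (2.2 − 1.5 + 7.6 + 6.1 − 7.7 − 1.3 − 7.6) / 7 = -0.3143%
Mean R_m = (2.6 − 4.4 + 9.5 + 9.6 − 3.3 − 5.0 − 6.9) / 7 = 0.3000%
Σ(R_i − R̄_i)(R_m − R̄_m) = 228.0900  ⇒  Cov = 228.0900 / 6 = 38.0150
Σ(R_m − R̄_m)² = 291.4000  ⇒  Var(R_m) = 291.4000 / 6 = 48.5667
β = Cov / Var(R_m) = 38.0150 / 48.5667 = 0.7827
E(R) = R_f + β × MRP = 3.3% + 0.7827 × 4.4% = 6.74%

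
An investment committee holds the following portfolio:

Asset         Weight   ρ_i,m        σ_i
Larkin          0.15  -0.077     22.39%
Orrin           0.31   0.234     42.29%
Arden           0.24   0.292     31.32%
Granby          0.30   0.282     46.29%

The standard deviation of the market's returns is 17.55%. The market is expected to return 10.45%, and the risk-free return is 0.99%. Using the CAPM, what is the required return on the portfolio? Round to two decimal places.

5.80%

β_Larkin = -0.077 × 22.39% / 17.55% = -0.0982
β_Orrin = 0.234 × 42.29% / 17.55% = 0.5639
β_Arden = 0.292 × 31.32% / 17.55% = 0.5211
β_Granby = 0.282 × 46.29% / 17.55% = 0.7438
β_P = Σ w_i β_i = 0.15×-0.0982 + 0.31×0.5639 + 0.24×0.5211 + 0.30×0.7438 = 0.5083
MRP = 10.45% − 0.99% = 9.46%
E(R_P) = R_f + β_P × MRP = 0.99% + 0.5083 × 9.46% = 5.80%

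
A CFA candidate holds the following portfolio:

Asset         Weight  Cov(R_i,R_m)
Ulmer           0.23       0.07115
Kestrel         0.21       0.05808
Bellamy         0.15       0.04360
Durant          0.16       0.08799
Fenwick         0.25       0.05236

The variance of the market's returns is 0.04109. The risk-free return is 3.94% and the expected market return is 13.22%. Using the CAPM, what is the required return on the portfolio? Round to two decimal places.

18.00%

β_Ulmer = 0.07115 / 0.04109 = 1.7316
β_Kestrel = 0.05808 / 0.04109 = 1.4135
β_Bellamy = 0.04360 / 0.04109 = 1.0611
β_Durant = 0.08799 / 0.04109 = 2.1414
β_Fenwick = 0.05236 / 0.04109 = 1.2743
β_P = Σ w_i β_i = 0.23×1.7316 + 0.21×1.4135 + 0.15×1.0611 + 0.16×2.1414 + 0.25×1.2743 = 1.5155
MRP = 13.22% − 3.94% = 9.28%
E(R_P) = R_f + β_P × MRP = 3.94% + 1.5155 × 9.28% = 18.00%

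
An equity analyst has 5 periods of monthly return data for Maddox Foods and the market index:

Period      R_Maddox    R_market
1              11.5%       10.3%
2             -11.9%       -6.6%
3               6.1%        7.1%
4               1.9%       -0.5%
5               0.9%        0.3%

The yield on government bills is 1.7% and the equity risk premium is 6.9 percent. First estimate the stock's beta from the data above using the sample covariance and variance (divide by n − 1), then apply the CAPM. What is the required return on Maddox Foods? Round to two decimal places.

Mean R_i = (11.5 − 11.9 + 6.1 + 1.9 + 0.9) / 5 = 1.7000%
Mean R_m = (10.3 − 6.6 + 7.1 − 0.5 + 0.3) / 5 = 2.1200%
Σ(R_i − R̄_i)(R_m − R̄_m) = 221.6000  ⇒  Cov = 221.6000 / 4 = 55.4000
Σ(R_m − R̄_m)² = 177.9280  ⇒  Var(R_m) = 177.9280 / 4 = 44.4820
β = Cov / Var(R_m) = 55.4000 / 44.4820 = 1.2454
E(R) = R_f + β × MRP = 1.7% + 1.2454 × 6.9% = 10.29%

10.29%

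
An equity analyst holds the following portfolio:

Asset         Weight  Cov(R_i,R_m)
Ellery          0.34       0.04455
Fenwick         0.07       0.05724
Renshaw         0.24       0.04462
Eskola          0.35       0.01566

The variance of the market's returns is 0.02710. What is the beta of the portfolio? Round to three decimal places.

β_Ellery = 0.04455 / 0.02710 = 1.6439
β_Fenwick = 0.05724 / 0.02710 = 2.1122
β_Renshaw = 0.04462 / 0.02710 = 1.6465
β_Eskola = 0.01566 / 0.02710 = 0.5779
β_P = Σ w_i β_i = 0.34×1.6439 + 0.07×2.1122 + 0.24×1.6465 + 0.35×0.5779 = 1.3042

1.304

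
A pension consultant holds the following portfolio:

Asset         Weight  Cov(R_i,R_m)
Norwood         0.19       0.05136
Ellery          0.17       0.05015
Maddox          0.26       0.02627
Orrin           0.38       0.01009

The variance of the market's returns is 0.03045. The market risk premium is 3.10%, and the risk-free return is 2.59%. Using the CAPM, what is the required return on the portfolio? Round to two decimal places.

5.54%

β_Norwood = 0.05136 / 0.03045 = 1.6867
β_Ellery = 0.05015 / 0.03045 = 1.6470
β_Maddox = 0.02627 / 0.03045 = 0.8627
β_Orrin = 0.01009 / 0.03045 = 0.3314
β_P = Σ w_i β_i = 0.19×1.6867 + 0.17×1.6470 + 0.26×0.8627 + 0.38×0.3314 = 0.9507
E(R_P) = R_f + β_P × MRP = 2.59% + 0.9507 × 3.10% = 5.54%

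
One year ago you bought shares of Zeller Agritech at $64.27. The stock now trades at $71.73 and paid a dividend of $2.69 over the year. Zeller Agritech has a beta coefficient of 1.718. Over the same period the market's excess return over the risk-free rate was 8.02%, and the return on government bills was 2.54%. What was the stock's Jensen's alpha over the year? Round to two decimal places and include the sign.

-0.53%

Realised HPR = (P1 + D1 − P0) / P0 = (71.73 + 2.69 − 64.27) / 64.27 = 10.15 / 64.27 = 15.7927%
CAPM required = R_f + β·MRP = 2.54% + 1.718 × 8.02% = 16.31836%
α = realised − required = 15.7927% − 16.31836% = -0.53%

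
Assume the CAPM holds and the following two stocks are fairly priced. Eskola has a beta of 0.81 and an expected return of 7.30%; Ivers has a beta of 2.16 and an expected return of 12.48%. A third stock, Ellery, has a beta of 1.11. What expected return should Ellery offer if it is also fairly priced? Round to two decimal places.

8.45%

MRP (SML slope) = (12.48% − 7.30%) / (2.16 − 0.81) = 5.18% / 1.35 = 3.8370%
R_f (intercept) = 7.30% − 0.81 × 3.8370% = 4.1920%
E(R_Ellery) = R_f + β × MRP = 4.1920% + 1.11 × 3.8370% = 8.45%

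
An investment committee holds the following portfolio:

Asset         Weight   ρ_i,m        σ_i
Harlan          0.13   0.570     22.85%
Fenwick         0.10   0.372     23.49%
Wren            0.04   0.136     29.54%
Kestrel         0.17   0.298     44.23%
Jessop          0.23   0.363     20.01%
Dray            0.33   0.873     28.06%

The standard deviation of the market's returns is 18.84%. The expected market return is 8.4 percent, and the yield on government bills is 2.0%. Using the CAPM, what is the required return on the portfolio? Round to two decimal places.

7.00%

β_Harlan = 0.570 × 22.85% / 18.84% = 0.6913
β_Fenwick = 0.372 × 23.49% / 18.84% = 0.4638
β_Wren = 0.136 × 29.54% / 18.84% = 0.2132
β_Kestrel = 0.298 × 44.23% / 18.84% = 0.6996
β_Jessop = 0.363 × 20.01% / 18.84% = 0.3855
β_Dray = 0.873 × 28.06% / 18.84% = 1.3002
β_P = Σ w_i β_i = 0.13×0.6913 + 0.10×0.4638 + 0.04×0.2132 + 0.17×0.6996 + 0.23×0.3855 + 0.33×1.3002 = 0.7814
MRP = 8.4% − 2.0% = 6.40%
E(R_P) = R_f + β_P × MRP = 2.0% + 0.7814 × 6.4% = 7.00%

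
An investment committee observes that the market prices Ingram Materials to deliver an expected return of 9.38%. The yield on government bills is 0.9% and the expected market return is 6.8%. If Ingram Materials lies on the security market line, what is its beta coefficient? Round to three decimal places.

1.437

MRP = 6.8% − 0.9% = 5.90%
β = (E(R) − R_f) / MRP = (9.38% − 0.9%) / 5.9% = 8.48% / 5.9% = 1.437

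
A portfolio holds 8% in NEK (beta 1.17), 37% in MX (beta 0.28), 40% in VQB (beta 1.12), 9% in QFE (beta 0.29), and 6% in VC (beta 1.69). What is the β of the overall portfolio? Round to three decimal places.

β_P = Σ w_i β_i = 0.08×1.17 + 0.37×0.28 + 0.40×1.12 + 0.09×0.29 + 0.06×1.69 = 0.7727

0.773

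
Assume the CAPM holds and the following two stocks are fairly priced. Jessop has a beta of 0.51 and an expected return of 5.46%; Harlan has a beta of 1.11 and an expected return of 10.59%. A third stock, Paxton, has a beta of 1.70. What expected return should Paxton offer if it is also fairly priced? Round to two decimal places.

MRP (SML slope) = (10.59% − 5.46%) / (1.11 − 0.51) = 5.13% / 0.60 = 8.5500%
R_f (intercept) = 5.46% − 0.51 × 8.5500% = 1.0995%
E(R_Paxton) = R_f + β × MRP = 1.0995% + 1.70 × 8.5500% = 15.63%

15.63%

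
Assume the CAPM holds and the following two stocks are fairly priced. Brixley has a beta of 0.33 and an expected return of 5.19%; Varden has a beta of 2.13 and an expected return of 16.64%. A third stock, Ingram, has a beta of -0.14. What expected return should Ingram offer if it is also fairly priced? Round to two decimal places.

MRP (SML slope) = (16.64% − 5.19%) / (2.13 − 0.33) = 11.45% / 1.80 = 6.3611%
R_f (intercept) = 5.19% − 0.33 × 6.3611% = 3.0908%
E(R_Ingram) = R_f + β × MRP = 3.0908% + -0.14 × 6.3611% = 2.20%

2.20%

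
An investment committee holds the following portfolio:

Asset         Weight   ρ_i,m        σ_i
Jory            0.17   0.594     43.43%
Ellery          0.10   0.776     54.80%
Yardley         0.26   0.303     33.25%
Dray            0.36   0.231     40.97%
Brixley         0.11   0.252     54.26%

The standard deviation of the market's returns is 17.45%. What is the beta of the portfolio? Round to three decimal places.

0.927

β_Jory = 0.594 × 43.43% / 17.45% = 1.4784
β_Ellery = 0.776 × 54.80% / 17.45% = 2.4370
β_Yardley = 0.303 × 33.25% / 17.45% = 0.5773
β_Dray = 0.231 × 40.97% / 17.45% = 0.5424
β_Brixley = 0.252 × 54.26% / 17.45% = 0.7836
β_P = Σ w_i β_i = 0.17×1.4784 + 0.10×2.4370 + 0.26×0.5773 + 0.36×0.5424 + 0.11×0.7836 = 0.9266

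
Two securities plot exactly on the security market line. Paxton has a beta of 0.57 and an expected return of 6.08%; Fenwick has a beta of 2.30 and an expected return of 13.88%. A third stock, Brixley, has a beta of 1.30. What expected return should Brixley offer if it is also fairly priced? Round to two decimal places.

9.37%

MRP (SML slope) = (13.88% − 6.08%) / (2.30 − 0.57) = 7.80% / 1.73 = 4.5087%
R_f (intercept) = 6.08% − 0.57 × 4.5087% = 3.5100%
E(R_Brixley) = R_f + β × MRP = 3.5100% + 1.30 × 4.5087% = 9.37%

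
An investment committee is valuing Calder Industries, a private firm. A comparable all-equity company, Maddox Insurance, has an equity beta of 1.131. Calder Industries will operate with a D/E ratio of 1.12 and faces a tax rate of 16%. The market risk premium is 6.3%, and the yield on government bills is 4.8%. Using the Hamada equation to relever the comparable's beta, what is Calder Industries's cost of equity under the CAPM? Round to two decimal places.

18.63%

β_L = β_U × [1 + (1 − t)(D/E)] = 1.131 × [1 + (1 − 0.16) × 1.12]
    = 1.131 × [1 + 0.84 × 1.12] = 1.131 × 1.9408 = 2.1950
E(R) = R_f + β_L × MRP = 4.8% + 2.1950 × 6.3% = 18.63%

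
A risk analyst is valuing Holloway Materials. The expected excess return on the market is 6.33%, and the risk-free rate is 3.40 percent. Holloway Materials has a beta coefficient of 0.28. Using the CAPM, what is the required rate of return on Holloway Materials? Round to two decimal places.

E(R) = R_f + β × MRP = 3.40% + 0.28 × 6.33% = 5.17%

5.17%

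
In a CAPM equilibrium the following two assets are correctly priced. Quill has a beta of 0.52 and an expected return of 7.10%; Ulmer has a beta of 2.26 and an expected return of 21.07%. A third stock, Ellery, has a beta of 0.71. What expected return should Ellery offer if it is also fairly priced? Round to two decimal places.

8.63%

MRP (SML slope) = (21.07% − 7.10%) / (2.26 − 0.52) = 13.97% / 1.74 = 8.0287%
R_f (intercept) = 7.10% − 0.52 × 8.0287% = 2.9251%
E(R_Ellery) = R_f + β × MRP = 2.9251% + 0.71 × 8.0287% = 8.63%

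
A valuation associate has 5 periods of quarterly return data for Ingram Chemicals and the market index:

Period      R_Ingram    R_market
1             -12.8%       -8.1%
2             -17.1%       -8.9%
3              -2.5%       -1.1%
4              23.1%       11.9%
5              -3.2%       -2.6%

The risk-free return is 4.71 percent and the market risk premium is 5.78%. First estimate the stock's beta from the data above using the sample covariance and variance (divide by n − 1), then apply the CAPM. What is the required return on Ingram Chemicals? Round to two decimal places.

15.48%

Mean R_i = (-12.8 − 17.1 − 2.5 + 23.1 − 3.2) / 5 = -2.5000%
Mean R_m = (-8.1 − 8.9 − 1.1 + 11.9 − 2.6) / 5 = -1.7600%
Σ(R_i − R̄_i)(R_m − R̄_m) = 519.8300  ⇒  Cov = 519.8300 / 4 = 129.9575
Σ(R_m − R̄_m)² = 278.9120  ⇒  Var(R_m) = 278.9120 / 4 = 69.7280
β = Cov / Var(R_m) = 129.9575 / 69.7280 = 1.8638
E(R) = R_f + β × MRP = 4.71% + 1.8638 × 5.78% = 15.48%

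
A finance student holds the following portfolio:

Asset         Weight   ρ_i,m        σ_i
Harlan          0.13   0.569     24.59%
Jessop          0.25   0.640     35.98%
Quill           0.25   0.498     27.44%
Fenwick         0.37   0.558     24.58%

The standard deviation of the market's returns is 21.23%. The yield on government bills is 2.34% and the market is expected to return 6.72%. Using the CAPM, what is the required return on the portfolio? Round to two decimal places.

5.65%

β_Harlan = 0.569 × 24.59% / 21.23% = 0.6591
β_Jessop = 0.640 × 35.98% / 21.23% = 1.0847
β_Quill = 0.498 × 27.44% / 21.23% = 0.6437
β_Fenwick = 0.558 × 24.58% / 21.23% = 0.6460
β_P = Σ w_i β_i = 0.13×0.6591 + 0.25×1.0847 + 0.25×0.6437 + 0.37×0.6460 = 0.7568
MRP = 6.72% − 2.34% = 4.38%
E(R_P) = R_f + β_P × MRP = 2.34% + 0.7568 × 4.38% = 5.65%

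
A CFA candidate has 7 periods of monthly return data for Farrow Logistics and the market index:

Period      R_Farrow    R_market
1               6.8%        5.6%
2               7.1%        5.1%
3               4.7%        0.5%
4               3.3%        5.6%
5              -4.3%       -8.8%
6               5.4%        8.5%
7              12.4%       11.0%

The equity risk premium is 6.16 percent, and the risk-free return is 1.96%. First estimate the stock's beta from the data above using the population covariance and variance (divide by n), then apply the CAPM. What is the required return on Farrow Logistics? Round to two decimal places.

Mean R_i = (6.8 + 7.1 + 4.7 + 3.3 − 4.3 + 5.4 + 12.4) / 7 = 5.0571%
Mean R_m = (5.6 + 5.1 + 0.5 + 5.6 − 8.8 + 8.5 + 11.0) / 7 = 3.9286%
Σ(R_i − R̄_i)(R_m − R̄_m) = 176.1886  ⇒  Cov = 176.1886 / 7 = 25.1698
Σ(R_m − R̄_m)² = 251.6343  ⇒  Var(R_m) = 251.6343 / 7 = 35.9478
β = Cov / Var(R_m) = 25.1698 / 35.9478 = 0.7002
E(R) = R_f + β × MRP = 1.96% + 0.7002 × 6.16% = 6.27%

6.27%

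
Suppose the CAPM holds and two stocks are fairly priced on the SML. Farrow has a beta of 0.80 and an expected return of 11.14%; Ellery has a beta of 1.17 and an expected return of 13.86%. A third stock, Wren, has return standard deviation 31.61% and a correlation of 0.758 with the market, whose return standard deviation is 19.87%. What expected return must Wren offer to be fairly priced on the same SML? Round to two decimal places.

MRP = (13.86% − 11.14%) / (1.17 − 0.80) = 7.3514%
R_f = 11.14% − 0.80 × 7.3514% = 5.2589%
β_Wren = ρ·σ_i/σ_m = 0.758 × 31.61 / 19.87 = 1.2059
E(R_Wren) = R_f + β × MRP = 5.2589% + 1.2059 × 7.3514% = 14.12%

14.12%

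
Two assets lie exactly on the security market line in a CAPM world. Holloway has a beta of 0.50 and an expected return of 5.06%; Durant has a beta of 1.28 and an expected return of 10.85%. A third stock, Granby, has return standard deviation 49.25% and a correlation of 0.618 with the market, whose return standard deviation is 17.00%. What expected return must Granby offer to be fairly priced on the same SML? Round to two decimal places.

MRP = (10.85% − 5.06%) / (1.28 − 0.50) = 7.4231%
R_f = 5.06% − 0.50 × 7.4231% = 1.3485%
β_Granby = ρ·σ_i/σ_m = 0.618 × 49.25 / 17.00 = 1.7904
E(R_Granby) = R_f + β × MRP = 1.3485% + 1.7904 × 7.4231% = 14.64%

14.64%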